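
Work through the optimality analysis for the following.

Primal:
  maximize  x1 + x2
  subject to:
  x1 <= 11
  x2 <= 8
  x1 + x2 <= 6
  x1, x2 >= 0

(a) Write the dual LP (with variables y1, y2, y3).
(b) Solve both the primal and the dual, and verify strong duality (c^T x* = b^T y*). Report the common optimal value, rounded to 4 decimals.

The standard primal-dual pair for 'max c^T x s.t. A x <= b, x >= 0' is:
  Dual:  min b^T y  s.t.  A^T y >= c,  y >= 0.

So the dual LP is:
  minimize  11y1 + 8y2 + 6y3
  subject to:
    y1 + y3 >= 1
    y2 + y3 >= 1
    y1, y2, y3 >= 0

Solving the primal: x* = (6, 0).
  primal value c^T x* = 6.
Solving the dual: y* = (0, 0, 1).
  dual value b^T y* = 6.
Strong duality: c^T x* = b^T y*. Confirmed.

6


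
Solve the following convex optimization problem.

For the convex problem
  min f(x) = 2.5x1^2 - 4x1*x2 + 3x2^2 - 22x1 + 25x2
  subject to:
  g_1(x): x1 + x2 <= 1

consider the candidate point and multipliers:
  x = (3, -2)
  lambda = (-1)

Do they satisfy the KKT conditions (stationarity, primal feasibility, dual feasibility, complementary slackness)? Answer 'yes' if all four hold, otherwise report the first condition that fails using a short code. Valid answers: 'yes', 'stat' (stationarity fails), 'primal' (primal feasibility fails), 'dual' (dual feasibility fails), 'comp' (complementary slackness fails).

Gradient of f: grad f(x) = Q x + c = (1, 1)
Constraint values g_i(x) = a_i^T x - b_i:
  g_1((3, -2)) = 0
Stationarity residual: grad f(x) + sum_i lambda_i a_i = (0, 0)
  -> stationarity OK
Primal feasibility (all g_i <= 0): OK
Dual feasibility (all lambda_i >= 0): FAILS
Complementary slackness (lambda_i * g_i(x) = 0 for all i): OK

Verdict: the first failing condition is dual_feasibility -> dual.

dual


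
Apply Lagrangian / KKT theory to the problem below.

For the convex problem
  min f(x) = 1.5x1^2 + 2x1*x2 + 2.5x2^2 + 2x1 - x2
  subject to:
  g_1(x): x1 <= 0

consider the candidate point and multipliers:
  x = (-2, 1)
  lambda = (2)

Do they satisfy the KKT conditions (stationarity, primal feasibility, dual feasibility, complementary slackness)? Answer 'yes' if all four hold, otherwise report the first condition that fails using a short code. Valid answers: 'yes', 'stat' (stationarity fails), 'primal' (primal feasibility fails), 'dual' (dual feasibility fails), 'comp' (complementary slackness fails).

Gradient of f: grad f(x) = Q x + c = (-2, 0)
Constraint values g_i(x) = a_i^T x - b_i:
  g_1((-2, 1)) = -2
Stationarity residual: grad f(x) + sum_i lambda_i a_i = (0, 0)
  -> stationarity OK
Primal feasibility (all g_i <= 0): OK
Dual feasibility (all lambda_i >= 0): OK
Complementary slackness (lambda_i * g_i(x) = 0 for all i): FAILS

Verdict: the first failing condition is complementary_slackness -> comp.

comp


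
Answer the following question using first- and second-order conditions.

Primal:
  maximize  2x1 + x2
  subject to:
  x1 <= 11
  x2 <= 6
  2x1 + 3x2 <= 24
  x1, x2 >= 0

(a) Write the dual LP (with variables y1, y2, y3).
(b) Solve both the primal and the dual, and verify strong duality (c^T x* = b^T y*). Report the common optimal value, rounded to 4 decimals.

The standard primal-dual pair for 'max c^T x s.t. A x <= b, x >= 0' is:
  Dual:  min b^T y  s.t.  A^T y >= c,  y >= 0.

So the dual LP is:
  minimize  11y1 + 6y2 + 24y3
  subject to:
    y1 + 2y3 >= 2
    y2 + 3y3 >= 1
    y1, y2, y3 >= 0

Solving the primal: x* = (11, 0.6667).
  primal value c^T x* = 22.6667.
Solving the dual: y* = (1.3333, 0, 0.3333).
  dual value b^T y* = 22.6667.
Strong duality: c^T x* = b^T y*. Confirmed.

22.6667


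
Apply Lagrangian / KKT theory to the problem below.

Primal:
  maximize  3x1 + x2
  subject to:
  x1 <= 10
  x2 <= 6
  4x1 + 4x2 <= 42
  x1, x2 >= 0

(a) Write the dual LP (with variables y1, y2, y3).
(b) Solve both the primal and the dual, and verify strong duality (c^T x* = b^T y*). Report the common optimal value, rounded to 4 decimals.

The standard primal-dual pair for 'max c^T x s.t. A x <= b, x >= 0' is:
  Dual:  min b^T y  s.t.  A^T y >= c,  y >= 0.

So the dual LP is:
  minimize  10y1 + 6y2 + 42y3
  subject to:
    y1 + 4y3 >= 3
    y2 + 4y3 >= 1
    y1, y2, y3 >= 0

Solving the primal: x* = (10, 0.5).
  primal value c^T x* = 30.5.
Solving the dual: y* = (2, 0, 0.25).
  dual value b^T y* = 30.5.
Strong duality: c^T x* = b^T y*. Confirmed.

30.5


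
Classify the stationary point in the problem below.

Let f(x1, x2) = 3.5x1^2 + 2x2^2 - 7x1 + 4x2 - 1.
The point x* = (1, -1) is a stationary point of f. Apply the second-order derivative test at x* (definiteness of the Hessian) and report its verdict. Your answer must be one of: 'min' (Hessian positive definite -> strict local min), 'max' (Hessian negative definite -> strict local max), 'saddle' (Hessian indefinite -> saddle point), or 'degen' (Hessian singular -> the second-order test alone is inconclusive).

Compute the Hessian H = grad^2 f:
  H = [[7, 0], [0, 4]]
Verify stationarity: grad f(x*) = H x* + g = (0, 0).
Eigenvalues of H: 4, 7.
Both eigenvalues > 0, so H is positive definite -> x* is a strict local min.

min


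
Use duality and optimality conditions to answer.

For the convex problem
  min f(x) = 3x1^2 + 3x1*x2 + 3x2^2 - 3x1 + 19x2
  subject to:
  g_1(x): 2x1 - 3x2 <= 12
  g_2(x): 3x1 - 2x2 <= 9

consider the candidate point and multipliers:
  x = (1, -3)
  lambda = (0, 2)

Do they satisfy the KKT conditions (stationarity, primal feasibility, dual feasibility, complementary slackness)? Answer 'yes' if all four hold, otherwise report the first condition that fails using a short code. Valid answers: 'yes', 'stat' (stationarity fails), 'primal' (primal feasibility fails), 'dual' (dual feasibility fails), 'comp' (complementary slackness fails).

Gradient of f: grad f(x) = Q x + c = (-6, 4)
Constraint values g_i(x) = a_i^T x - b_i:
  g_1((1, -3)) = -1
  g_2((1, -3)) = 0
Stationarity residual: grad f(x) + sum_i lambda_i a_i = (0, 0)
  -> stationarity OK
Primal feasibility (all g_i <= 0): OK
Dual feasibility (all lambda_i >= 0): OK
Complementary slackness (lambda_i * g_i(x) = 0 for all i): OK

Verdict: yes, KKT holds.

yes


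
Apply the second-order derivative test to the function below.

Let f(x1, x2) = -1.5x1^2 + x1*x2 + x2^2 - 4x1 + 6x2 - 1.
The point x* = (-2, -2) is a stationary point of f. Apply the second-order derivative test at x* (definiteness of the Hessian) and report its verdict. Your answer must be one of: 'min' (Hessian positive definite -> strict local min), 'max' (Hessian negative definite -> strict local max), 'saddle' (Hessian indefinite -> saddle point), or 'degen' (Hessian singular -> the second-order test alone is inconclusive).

Compute the Hessian H = grad^2 f:
  H = [[-3, 1], [1, 2]]
Verify stationarity: grad f(x*) = H x* + g = (0, 0).
Eigenvalues of H: -3.1926, 2.1926.
Eigenvalues have mixed signs, so H is indefinite -> x* is a saddle point.

saddle


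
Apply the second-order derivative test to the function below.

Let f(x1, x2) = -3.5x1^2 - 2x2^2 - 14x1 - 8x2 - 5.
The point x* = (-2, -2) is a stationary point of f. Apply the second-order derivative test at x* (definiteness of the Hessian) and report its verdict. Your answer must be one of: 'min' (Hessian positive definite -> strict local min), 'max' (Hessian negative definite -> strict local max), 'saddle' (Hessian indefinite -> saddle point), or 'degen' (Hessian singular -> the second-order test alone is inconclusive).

Compute the Hessian H = grad^2 f:
  H = [[-7, 0], [0, -4]]
Verify stationarity: grad f(x*) = H x* + g = (0, 0).
Eigenvalues of H: -7, -4.
Both eigenvalues < 0, so H is negative definite -> x* is a strict local max.

max


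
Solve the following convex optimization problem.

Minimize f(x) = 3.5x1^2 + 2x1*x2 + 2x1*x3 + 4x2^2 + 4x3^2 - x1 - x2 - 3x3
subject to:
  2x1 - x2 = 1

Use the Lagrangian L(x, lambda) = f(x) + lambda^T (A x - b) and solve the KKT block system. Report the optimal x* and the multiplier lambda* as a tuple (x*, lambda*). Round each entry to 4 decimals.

Form the Lagrangian:
  L(x, lambda) = (1/2) x^T Q x + c^T x + lambda^T (A x - b)
Stationarity (grad_x L = 0): Q x + c + A^T lambda = 0.
Primal feasibility: A x = b.

This gives the KKT block system:
  [ Q   A^T ] [ x     ]   [-c ]
  [ A    0  ] [ lambda ] = [ b ]

Solving the linear system:
  x*      = (0.4355, -0.129, 0.2661)
  lambda* = (-1.1613)
  f(x*)   = 0.0282

x* = (0.4355, -0.129, 0.2661), lambda* = (-1.1613)


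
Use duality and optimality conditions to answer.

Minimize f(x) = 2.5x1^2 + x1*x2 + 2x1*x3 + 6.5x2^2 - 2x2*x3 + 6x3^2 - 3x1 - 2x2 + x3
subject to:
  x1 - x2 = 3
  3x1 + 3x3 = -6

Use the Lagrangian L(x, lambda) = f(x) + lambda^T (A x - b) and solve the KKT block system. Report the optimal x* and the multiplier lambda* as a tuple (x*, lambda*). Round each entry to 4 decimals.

Form the Lagrangian:
  L(x, lambda) = (1/2) x^T Q x + c^T x + lambda^T (A x - b)
Stationarity (grad_x L = 0): Q x + c + A^T lambda = 0.
Primal feasibility: A x = b.

This gives the KKT block system:
  [ Q   A^T ] [ x     ]   [-c ]
  [ A    0  ] [ lambda ] = [ b ]

Solving the linear system:
  x*      = (0.9375, -2.0625, -2.9375)
  lambda* = (-22, 9.4167)
  f(x*)   = 60.4375

x* = (0.9375, -2.0625, -2.9375), lambda* = (-22, 9.4167)


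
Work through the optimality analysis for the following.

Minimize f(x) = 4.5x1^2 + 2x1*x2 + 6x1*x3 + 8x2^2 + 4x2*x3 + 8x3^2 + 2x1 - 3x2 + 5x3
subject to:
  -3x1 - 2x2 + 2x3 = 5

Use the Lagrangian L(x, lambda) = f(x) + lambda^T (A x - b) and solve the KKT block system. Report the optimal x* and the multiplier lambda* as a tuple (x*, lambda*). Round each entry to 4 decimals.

Form the Lagrangian:
  L(x, lambda) = (1/2) x^T Q x + c^T x + lambda^T (A x - b)
Stationarity (grad_x L = 0): Q x + c + A^T lambda = 0.
Primal feasibility: A x = b.

This gives the KKT block system:
  [ Q   A^T ] [ x     ]   [-c ]
  [ A    0  ] [ lambda ] = [ b ]

Solving the linear system:
  x*      = (-1.3048, -0.0604, 0.4823)
  lambda* = (-2.3234)
  f(x*)   = 5.8002

x* = (-1.3048, -0.0604, 0.4823), lambda* = (-2.3234)


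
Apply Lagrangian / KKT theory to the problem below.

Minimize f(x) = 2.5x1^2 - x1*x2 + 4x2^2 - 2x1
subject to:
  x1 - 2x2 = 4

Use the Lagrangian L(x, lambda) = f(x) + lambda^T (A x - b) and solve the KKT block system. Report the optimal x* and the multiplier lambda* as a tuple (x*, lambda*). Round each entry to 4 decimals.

Form the Lagrangian:
  L(x, lambda) = (1/2) x^T Q x + c^T x + lambda^T (A x - b)
Stationarity (grad_x L = 0): Q x + c + A^T lambda = 0.
Primal feasibility: A x = b.

This gives the KKT block system:
  [ Q   A^T ] [ x     ]   [-c ]
  [ A    0  ] [ lambda ] = [ b ]

Solving the linear system:
  x*      = (1.3333, -1.3333)
  lambda* = (-6)
  f(x*)   = 10.6667

x* = (1.3333, -1.3333), lambda* = (-6)


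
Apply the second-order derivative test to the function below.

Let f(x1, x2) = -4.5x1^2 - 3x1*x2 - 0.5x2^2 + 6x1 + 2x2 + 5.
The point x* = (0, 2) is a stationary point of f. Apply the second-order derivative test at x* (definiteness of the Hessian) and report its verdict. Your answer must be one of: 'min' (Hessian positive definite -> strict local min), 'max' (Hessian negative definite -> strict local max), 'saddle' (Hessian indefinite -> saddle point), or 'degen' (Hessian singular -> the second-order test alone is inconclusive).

Compute the Hessian H = grad^2 f:
  H = [[-9, -3], [-3, -1]]
Verify stationarity: grad f(x*) = H x* + g = (0, 0).
Eigenvalues of H: -10, 0.
H has a zero eigenvalue (singular; negative semidefinite but not definite), so H is neither positive definite, negative definite, nor indefinite. The second-order test alone is inconclusive -> degen.
(Indeed, f is constant along the null direction of H through x*, so x* is not a strict local extremum.)

degen


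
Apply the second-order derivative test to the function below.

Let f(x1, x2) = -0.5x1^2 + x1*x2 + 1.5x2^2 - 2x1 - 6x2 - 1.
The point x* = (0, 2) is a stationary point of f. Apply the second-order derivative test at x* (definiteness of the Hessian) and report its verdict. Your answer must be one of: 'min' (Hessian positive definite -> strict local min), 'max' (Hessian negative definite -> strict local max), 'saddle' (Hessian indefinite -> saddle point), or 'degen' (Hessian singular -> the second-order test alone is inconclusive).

Compute the Hessian H = grad^2 f:
  H = [[-1, 1], [1, 3]]
Verify stationarity: grad f(x*) = H x* + g = (0, 0).
Eigenvalues of H: -1.2361, 3.2361.
Eigenvalues have mixed signs, so H is indefinite -> x* is a saddle point.

saddle


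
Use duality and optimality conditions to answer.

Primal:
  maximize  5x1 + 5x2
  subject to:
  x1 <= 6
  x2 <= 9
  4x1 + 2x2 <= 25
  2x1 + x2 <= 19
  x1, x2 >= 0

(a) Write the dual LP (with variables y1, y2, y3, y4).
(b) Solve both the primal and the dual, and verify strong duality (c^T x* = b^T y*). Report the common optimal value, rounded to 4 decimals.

The standard primal-dual pair for 'max c^T x s.t. A x <= b, x >= 0' is:
  Dual:  min b^T y  s.t.  A^T y >= c,  y >= 0.

So the dual LP is:
  minimize  6y1 + 9y2 + 25y3 + 19y4
  subject to:
    y1 + 4y3 + 2y4 >= 5
    y2 + 2y3 + y4 >= 5
    y1, y2, y3, y4 >= 0

Solving the primal: x* = (1.75, 9).
  primal value c^T x* = 53.75.
Solving the dual: y* = (0, 2.5, 1.25, 0).
  dual value b^T y* = 53.75.
Strong duality: c^T x* = b^T y*. Confirmed.

53.75


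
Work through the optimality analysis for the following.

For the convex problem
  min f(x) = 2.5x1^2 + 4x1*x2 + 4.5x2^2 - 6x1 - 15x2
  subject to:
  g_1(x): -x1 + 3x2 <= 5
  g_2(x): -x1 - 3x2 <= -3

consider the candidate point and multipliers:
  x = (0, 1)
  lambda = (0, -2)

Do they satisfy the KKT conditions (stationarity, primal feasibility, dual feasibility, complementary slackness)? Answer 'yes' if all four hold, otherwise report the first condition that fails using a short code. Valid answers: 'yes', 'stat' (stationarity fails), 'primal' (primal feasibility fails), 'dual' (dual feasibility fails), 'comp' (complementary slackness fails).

Gradient of f: grad f(x) = Q x + c = (-2, -6)
Constraint values g_i(x) = a_i^T x - b_i:
  g_1((0, 1)) = -2
  g_2((0, 1)) = 0
Stationarity residual: grad f(x) + sum_i lambda_i a_i = (0, 0)
  -> stationarity OK
Primal feasibility (all g_i <= 0): OK
Dual feasibility (all lambda_i >= 0): FAILS
Complementary slackness (lambda_i * g_i(x) = 0 for all i): OK

Verdict: the first failing condition is dual_feasibility -> dual.

dual


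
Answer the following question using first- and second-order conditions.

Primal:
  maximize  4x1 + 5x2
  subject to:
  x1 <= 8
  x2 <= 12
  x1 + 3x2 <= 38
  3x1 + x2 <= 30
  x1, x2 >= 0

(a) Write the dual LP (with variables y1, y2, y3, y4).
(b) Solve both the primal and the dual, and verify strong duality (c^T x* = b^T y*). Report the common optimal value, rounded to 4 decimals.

The standard primal-dual pair for 'max c^T x s.t. A x <= b, x >= 0' is:
  Dual:  min b^T y  s.t.  A^T y >= c,  y >= 0.

So the dual LP is:
  minimize  8y1 + 12y2 + 38y3 + 30y4
  subject to:
    y1 + y3 + 3y4 >= 4
    y2 + 3y3 + y4 >= 5
    y1, y2, y3, y4 >= 0

Solving the primal: x* = (6.5, 10.5).
  primal value c^T x* = 78.5.
Solving the dual: y* = (0, 0, 1.375, 0.875).
  dual value b^T y* = 78.5.
Strong duality: c^T x* = b^T y*. Confirmed.

78.5


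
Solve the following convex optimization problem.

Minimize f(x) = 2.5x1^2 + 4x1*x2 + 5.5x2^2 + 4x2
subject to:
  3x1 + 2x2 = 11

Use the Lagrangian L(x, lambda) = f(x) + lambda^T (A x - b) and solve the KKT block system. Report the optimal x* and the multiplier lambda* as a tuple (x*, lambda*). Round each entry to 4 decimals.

Form the Lagrangian:
  L(x, lambda) = (1/2) x^T Q x + c^T x + lambda^T (A x - b)
Stationarity (grad_x L = 0): Q x + c + A^T lambda = 0.
Primal feasibility: A x = b.

This gives the KKT block system:
  [ Q   A^T ] [ x     ]   [-c ]
  [ A    0  ] [ lambda ] = [ b ]

Solving the linear system:
  x*      = (4.2113, -0.8169)
  lambda* = (-5.9296)
  f(x*)   = 30.9789

x* = (4.2113, -0.8169), lambda* = (-5.9296)


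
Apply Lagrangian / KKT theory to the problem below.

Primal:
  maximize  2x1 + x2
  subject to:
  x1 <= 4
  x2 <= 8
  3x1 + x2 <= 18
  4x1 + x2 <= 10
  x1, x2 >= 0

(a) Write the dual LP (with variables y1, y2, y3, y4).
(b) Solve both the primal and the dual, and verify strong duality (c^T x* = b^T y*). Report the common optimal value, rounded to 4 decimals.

The standard primal-dual pair for 'max c^T x s.t. A x <= b, x >= 0' is:
  Dual:  min b^T y  s.t.  A^T y >= c,  y >= 0.

So the dual LP is:
  minimize  4y1 + 8y2 + 18y3 + 10y4
  subject to:
    y1 + 3y3 + 4y4 >= 2
    y2 + y3 + y4 >= 1
    y1, y2, y3, y4 >= 0

Solving the primal: x* = (0.5, 8).
  primal value c^T x* = 9.
Solving the dual: y* = (0, 0.5, 0, 0.5).
  dual value b^T y* = 9.
Strong duality: c^T x* = b^T y*. Confirmed.

9


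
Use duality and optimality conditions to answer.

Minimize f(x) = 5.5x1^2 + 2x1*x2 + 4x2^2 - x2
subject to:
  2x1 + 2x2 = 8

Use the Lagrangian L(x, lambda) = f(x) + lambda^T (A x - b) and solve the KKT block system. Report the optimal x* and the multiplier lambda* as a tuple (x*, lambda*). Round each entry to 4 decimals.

Form the Lagrangian:
  L(x, lambda) = (1/2) x^T Q x + c^T x + lambda^T (A x - b)
Stationarity (grad_x L = 0): Q x + c + A^T lambda = 0.
Primal feasibility: A x = b.

This gives the KKT block system:
  [ Q   A^T ] [ x     ]   [-c ]
  [ A    0  ] [ lambda ] = [ b ]

Solving the linear system:
  x*      = (1.5333, 2.4667)
  lambda* = (-10.9)
  f(x*)   = 42.3667

x* = (1.5333, 2.4667), lambda* = (-10.9)


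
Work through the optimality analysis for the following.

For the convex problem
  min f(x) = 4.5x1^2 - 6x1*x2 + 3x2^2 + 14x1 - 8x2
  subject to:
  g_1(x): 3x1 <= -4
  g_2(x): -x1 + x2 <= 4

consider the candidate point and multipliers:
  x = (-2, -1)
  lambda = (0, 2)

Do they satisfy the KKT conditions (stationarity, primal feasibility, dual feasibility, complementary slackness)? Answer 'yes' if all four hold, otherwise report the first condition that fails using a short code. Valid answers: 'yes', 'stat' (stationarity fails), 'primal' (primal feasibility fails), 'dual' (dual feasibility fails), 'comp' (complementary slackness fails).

Gradient of f: grad f(x) = Q x + c = (2, -2)
Constraint values g_i(x) = a_i^T x - b_i:
  g_1((-2, -1)) = -2
  g_2((-2, -1)) = -3
Stationarity residual: grad f(x) + sum_i lambda_i a_i = (0, 0)
  -> stationarity OK
Primal feasibility (all g_i <= 0): OK
Dual feasibility (all lambda_i >= 0): OK
Complementary slackness (lambda_i * g_i(x) = 0 for all i): FAILS

Verdict: the first failing condition is complementary_slackness -> comp.

comp


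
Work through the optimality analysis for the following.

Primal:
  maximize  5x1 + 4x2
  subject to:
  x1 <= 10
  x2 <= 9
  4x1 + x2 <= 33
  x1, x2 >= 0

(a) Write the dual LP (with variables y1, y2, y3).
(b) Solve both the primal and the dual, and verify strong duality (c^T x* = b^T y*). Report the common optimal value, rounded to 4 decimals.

The standard primal-dual pair for 'max c^T x s.t. A x <= b, x >= 0' is:
  Dual:  min b^T y  s.t.  A^T y >= c,  y >= 0.

So the dual LP is:
  minimize  10y1 + 9y2 + 33y3
  subject to:
    y1 + 4y3 >= 5
    y2 + y3 >= 4
    y1, y2, y3 >= 0

Solving the primal: x* = (6, 9).
  primal value c^T x* = 66.
Solving the dual: y* = (0, 2.75, 1.25).
  dual value b^T y* = 66.
Strong duality: c^T x* = b^T y*. Confirmed.

66


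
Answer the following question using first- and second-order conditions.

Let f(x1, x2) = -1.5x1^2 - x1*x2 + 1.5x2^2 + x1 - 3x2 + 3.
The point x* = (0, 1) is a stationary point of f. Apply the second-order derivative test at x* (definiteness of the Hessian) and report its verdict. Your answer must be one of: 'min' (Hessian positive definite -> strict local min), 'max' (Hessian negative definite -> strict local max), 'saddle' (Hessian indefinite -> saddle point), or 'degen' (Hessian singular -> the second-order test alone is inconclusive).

Compute the Hessian H = grad^2 f:
  H = [[-3, -1], [-1, 3]]
Verify stationarity: grad f(x*) = H x* + g = (0, 0).
Eigenvalues of H: -3.1623, 3.1623.
Eigenvalues have mixed signs, so H is indefinite -> x* is a saddle point.

saddle


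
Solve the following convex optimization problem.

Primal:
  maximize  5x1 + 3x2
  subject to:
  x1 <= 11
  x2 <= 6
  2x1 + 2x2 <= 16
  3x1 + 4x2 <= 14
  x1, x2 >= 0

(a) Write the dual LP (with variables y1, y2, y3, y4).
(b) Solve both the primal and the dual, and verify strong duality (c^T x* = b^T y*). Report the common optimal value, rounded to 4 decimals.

The standard primal-dual pair for 'max c^T x s.t. A x <= b, x >= 0' is:
  Dual:  min b^T y  s.t.  A^T y >= c,  y >= 0.

So the dual LP is:
  minimize  11y1 + 6y2 + 16y3 + 14y4
  subject to:
    y1 + 2y3 + 3y4 >= 5
    y2 + 2y3 + 4y4 >= 3
    y1, y2, y3, y4 >= 0

Solving the primal: x* = (4.6667, 0).
  primal value c^T x* = 23.3333.
Solving the dual: y* = (0, 0, 0, 1.6667).
  dual value b^T y* = 23.3333.
Strong duality: c^T x* = b^T y*. Confirmed.

23.3333


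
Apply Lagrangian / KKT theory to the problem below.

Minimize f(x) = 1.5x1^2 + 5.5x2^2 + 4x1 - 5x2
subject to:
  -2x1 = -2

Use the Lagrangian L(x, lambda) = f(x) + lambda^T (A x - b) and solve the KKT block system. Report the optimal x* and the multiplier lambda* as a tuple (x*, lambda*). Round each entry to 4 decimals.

Form the Lagrangian:
  L(x, lambda) = (1/2) x^T Q x + c^T x + lambda^T (A x - b)
Stationarity (grad_x L = 0): Q x + c + A^T lambda = 0.
Primal feasibility: A x = b.

This gives the KKT block system:
  [ Q   A^T ] [ x     ]   [-c ]
  [ A    0  ] [ lambda ] = [ b ]

Solving the linear system:
  x*      = (1, 0.4545)
  lambda* = (3.5)
  f(x*)   = 4.3636

x* = (1, 0.4545), lambda* = (3.5)


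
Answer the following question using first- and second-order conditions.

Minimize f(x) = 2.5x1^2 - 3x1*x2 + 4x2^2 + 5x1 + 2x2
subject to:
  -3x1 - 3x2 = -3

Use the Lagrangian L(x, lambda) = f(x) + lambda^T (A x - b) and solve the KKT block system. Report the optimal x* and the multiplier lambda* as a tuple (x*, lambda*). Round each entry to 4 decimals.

Form the Lagrangian:
  L(x, lambda) = (1/2) x^T Q x + c^T x + lambda^T (A x - b)
Stationarity (grad_x L = 0): Q x + c + A^T lambda = 0.
Primal feasibility: A x = b.

This gives the KKT block system:
  [ Q   A^T ] [ x     ]   [-c ]
  [ A    0  ] [ lambda ] = [ b ]

Solving the linear system:
  x*      = (0.4211, 0.5789)
  lambda* = (1.7895)
  f(x*)   = 4.3158

x* = (0.4211, 0.5789), lambda* = (1.7895)


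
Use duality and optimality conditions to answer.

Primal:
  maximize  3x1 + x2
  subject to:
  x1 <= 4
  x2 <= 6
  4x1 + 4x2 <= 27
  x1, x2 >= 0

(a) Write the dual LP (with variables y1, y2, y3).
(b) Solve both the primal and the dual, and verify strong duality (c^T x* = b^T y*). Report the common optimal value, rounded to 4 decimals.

The standard primal-dual pair for 'max c^T x s.t. A x <= b, x >= 0' is:
  Dual:  min b^T y  s.t.  A^T y >= c,  y >= 0.

So the dual LP is:
  minimize  4y1 + 6y2 + 27y3
  subject to:
    y1 + 4y3 >= 3
    y2 + 4y3 >= 1
    y1, y2, y3 >= 0

Solving the primal: x* = (4, 2.75).
  primal value c^T x* = 14.75.
Solving the dual: y* = (2, 0, 0.25).
  dual value b^T y* = 14.75.
Strong duality: c^T x* = b^T y*. Confirmed.

14.75


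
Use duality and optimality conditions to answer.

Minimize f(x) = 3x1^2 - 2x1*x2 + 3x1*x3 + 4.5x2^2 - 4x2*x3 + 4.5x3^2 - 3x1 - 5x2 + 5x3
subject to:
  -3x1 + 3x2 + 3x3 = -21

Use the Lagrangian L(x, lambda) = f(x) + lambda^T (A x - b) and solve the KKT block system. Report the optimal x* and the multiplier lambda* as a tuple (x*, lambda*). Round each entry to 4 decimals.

Form the Lagrangian:
  L(x, lambda) = (1/2) x^T Q x + c^T x + lambda^T (A x - b)
Stationarity (grad_x L = 0): Q x + c + A^T lambda = 0.
Primal feasibility: A x = b.

This gives the KKT block system:
  [ Q   A^T ] [ x     ]   [-c ]
  [ A    0  ] [ lambda ] = [ b ]

Solving the linear system:
  x*      = (3.036, -1.0135, -2.9505)
  lambda* = (2.7973)
  f(x*)   = 19.9752

x* = (3.036, -1.0135, -2.9505), lambda* = (2.7973)


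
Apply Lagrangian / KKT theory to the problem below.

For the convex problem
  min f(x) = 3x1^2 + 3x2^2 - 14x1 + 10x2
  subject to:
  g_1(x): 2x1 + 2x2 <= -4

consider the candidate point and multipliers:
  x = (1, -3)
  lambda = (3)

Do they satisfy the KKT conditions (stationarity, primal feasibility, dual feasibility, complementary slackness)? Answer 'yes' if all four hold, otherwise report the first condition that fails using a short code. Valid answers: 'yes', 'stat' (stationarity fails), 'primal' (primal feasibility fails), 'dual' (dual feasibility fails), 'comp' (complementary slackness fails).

Gradient of f: grad f(x) = Q x + c = (-8, -8)
Constraint values g_i(x) = a_i^T x - b_i:
  g_1((1, -3)) = 0
Stationarity residual: grad f(x) + sum_i lambda_i a_i = (-2, -2)
  -> stationarity FAILS
Primal feasibility (all g_i <= 0): OK
Dual feasibility (all lambda_i >= 0): OK
Complementary slackness (lambda_i * g_i(x) = 0 for all i): OK

Verdict: the first failing condition is stationarity -> stat.

stat


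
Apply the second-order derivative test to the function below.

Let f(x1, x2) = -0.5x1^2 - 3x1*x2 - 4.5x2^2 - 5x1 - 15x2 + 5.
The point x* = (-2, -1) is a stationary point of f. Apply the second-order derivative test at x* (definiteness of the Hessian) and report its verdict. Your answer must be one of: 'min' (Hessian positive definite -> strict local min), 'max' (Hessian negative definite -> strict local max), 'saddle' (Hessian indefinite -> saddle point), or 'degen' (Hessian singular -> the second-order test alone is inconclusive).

Compute the Hessian H = grad^2 f:
  H = [[-1, -3], [-3, -9]]
Verify stationarity: grad f(x*) = H x* + g = (0, 0).
Eigenvalues of H: -10, 0.
H has a zero eigenvalue (singular; negative semidefinite but not definite), so H is neither positive definite, negative definite, nor indefinite. The second-order test alone is inconclusive -> degen.
(Indeed, f is constant along the null direction of H through x*, so x* is not a strict local extremum.)

degen


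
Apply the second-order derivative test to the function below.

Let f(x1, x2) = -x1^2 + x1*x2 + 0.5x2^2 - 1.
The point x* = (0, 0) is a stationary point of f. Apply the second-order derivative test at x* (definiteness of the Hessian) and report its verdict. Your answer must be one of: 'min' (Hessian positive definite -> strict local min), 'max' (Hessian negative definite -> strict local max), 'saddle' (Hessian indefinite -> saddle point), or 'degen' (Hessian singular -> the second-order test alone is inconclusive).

Compute the Hessian H = grad^2 f:
  H = [[-2, 1], [1, 1]]
Verify stationarity: grad f(x*) = H x* + g = (0, 0).
Eigenvalues of H: -2.3028, 1.3028.
Eigenvalues have mixed signs, so H is indefinite -> x* is a saddle point.

saddle


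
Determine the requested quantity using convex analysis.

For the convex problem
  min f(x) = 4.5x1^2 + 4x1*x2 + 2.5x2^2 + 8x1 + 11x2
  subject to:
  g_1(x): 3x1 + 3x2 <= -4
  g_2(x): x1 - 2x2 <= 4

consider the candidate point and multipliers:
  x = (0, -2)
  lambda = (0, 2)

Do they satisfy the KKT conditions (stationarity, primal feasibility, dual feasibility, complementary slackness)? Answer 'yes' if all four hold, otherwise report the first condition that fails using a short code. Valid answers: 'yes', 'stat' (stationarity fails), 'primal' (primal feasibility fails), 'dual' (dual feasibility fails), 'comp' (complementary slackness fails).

Gradient of f: grad f(x) = Q x + c = (0, 1)
Constraint values g_i(x) = a_i^T x - b_i:
  g_1((0, -2)) = -2
  g_2((0, -2)) = 0
Stationarity residual: grad f(x) + sum_i lambda_i a_i = (2, -3)
  -> stationarity FAILS
Primal feasibility (all g_i <= 0): OK
Dual feasibility (all lambda_i >= 0): OK
Complementary slackness (lambda_i * g_i(x) = 0 for all i): OK

Verdict: the first failing condition is stationarity -> stat.

stat


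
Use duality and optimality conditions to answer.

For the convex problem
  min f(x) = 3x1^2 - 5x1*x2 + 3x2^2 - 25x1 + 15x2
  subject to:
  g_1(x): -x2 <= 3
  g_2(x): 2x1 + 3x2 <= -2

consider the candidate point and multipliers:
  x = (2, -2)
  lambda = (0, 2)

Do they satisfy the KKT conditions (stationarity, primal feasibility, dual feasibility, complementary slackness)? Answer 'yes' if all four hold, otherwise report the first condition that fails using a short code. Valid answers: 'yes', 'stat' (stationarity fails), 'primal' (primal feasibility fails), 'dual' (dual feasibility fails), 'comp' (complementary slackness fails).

Gradient of f: grad f(x) = Q x + c = (-3, -7)
Constraint values g_i(x) = a_i^T x - b_i:
  g_1((2, -2)) = -1
  g_2((2, -2)) = 0
Stationarity residual: grad f(x) + sum_i lambda_i a_i = (1, -1)
  -> stationarity FAILS
Primal feasibility (all g_i <= 0): OK
Dual feasibility (all lambda_i >= 0): OK
Complementary slackness (lambda_i * g_i(x) = 0 for all i): OK

Verdict: the first failing condition is stationarity -> stat.

stat


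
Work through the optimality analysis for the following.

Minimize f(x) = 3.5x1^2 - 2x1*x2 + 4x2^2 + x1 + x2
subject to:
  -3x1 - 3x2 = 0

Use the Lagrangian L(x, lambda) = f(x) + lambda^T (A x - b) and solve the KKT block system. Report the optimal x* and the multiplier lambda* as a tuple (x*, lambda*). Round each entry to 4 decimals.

Form the Lagrangian:
  L(x, lambda) = (1/2) x^T Q x + c^T x + lambda^T (A x - b)
Stationarity (grad_x L = 0): Q x + c + A^T lambda = 0.
Primal feasibility: A x = b.

This gives the KKT block system:
  [ Q   A^T ] [ x     ]   [-c ]
  [ A    0  ] [ lambda ] = [ b ]

Solving the linear system:
  x*      = (0, 0)
  lambda* = (0.3333)
  f(x*)   = 0

x* = (0, 0), lambda* = (0.3333)


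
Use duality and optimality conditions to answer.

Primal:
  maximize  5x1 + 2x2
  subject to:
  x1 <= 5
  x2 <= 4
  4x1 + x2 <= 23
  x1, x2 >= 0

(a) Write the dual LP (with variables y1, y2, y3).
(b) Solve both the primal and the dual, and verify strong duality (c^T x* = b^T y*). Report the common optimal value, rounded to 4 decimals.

The standard primal-dual pair for 'max c^T x s.t. A x <= b, x >= 0' is:
  Dual:  min b^T y  s.t.  A^T y >= c,  y >= 0.

So the dual LP is:
  minimize  5y1 + 4y2 + 23y3
  subject to:
    y1 + 4y3 >= 5
    y2 + y3 >= 2
    y1, y2, y3 >= 0

Solving the primal: x* = (4.75, 4).
  primal value c^T x* = 31.75.
Solving the dual: y* = (0, 0.75, 1.25).
  dual value b^T y* = 31.75.
Strong duality: c^T x* = b^T y*. Confirmed.

31.75


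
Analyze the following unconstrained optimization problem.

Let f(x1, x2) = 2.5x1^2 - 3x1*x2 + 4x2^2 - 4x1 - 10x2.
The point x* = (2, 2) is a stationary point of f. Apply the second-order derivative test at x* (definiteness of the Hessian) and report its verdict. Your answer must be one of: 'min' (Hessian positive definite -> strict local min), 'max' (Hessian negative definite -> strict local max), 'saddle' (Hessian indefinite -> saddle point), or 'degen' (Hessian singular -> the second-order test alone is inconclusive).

Compute the Hessian H = grad^2 f:
  H = [[5, -3], [-3, 8]]
Verify stationarity: grad f(x*) = H x* + g = (0, 0).
Eigenvalues of H: 3.1459, 9.8541.
Both eigenvalues > 0, so H is positive definite -> x* is a strict local min.

min


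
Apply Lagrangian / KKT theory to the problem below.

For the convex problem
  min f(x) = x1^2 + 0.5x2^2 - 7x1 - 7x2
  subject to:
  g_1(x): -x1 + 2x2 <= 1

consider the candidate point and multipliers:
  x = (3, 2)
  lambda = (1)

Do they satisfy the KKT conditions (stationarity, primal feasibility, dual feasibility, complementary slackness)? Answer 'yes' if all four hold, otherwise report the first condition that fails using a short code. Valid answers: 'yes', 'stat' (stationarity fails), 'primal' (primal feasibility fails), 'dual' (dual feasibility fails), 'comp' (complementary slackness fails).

Gradient of f: grad f(x) = Q x + c = (-1, -5)
Constraint values g_i(x) = a_i^T x - b_i:
  g_1((3, 2)) = 0
Stationarity residual: grad f(x) + sum_i lambda_i a_i = (-2, -3)
  -> stationarity FAILS
Primal feasibility (all g_i <= 0): OK
Dual feasibility (all lambda_i >= 0): OK
Complementary slackness (lambda_i * g_i(x) = 0 for all i): OK

Verdict: the first failing condition is stationarity -> stat.

stat


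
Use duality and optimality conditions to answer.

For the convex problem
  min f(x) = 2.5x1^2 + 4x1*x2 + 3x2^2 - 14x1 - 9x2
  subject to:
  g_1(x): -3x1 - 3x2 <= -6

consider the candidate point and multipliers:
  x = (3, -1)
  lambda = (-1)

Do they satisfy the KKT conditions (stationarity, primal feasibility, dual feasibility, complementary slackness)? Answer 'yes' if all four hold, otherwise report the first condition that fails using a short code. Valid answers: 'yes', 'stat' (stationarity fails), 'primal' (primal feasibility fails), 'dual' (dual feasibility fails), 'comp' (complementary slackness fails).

Gradient of f: grad f(x) = Q x + c = (-3, -3)
Constraint values g_i(x) = a_i^T x - b_i:
  g_1((3, -1)) = 0
Stationarity residual: grad f(x) + sum_i lambda_i a_i = (0, 0)
  -> stationarity OK
Primal feasibility (all g_i <= 0): OK
Dual feasibility (all lambda_i >= 0): FAILS
Complementary slackness (lambda_i * g_i(x) = 0 for all i): OK

Verdict: the first failing condition is dual_feasibility -> dual.

dual


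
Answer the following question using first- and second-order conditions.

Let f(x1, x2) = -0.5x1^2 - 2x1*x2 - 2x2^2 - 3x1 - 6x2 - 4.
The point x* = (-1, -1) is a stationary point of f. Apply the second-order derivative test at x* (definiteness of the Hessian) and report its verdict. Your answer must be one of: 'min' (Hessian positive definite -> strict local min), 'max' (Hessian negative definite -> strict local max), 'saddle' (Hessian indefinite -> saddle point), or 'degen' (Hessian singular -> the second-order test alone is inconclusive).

Compute the Hessian H = grad^2 f:
  H = [[-1, -2], [-2, -4]]
Verify stationarity: grad f(x*) = H x* + g = (0, 0).
Eigenvalues of H: -5, 0.
H has a zero eigenvalue (singular; negative semidefinite but not definite), so H is neither positive definite, negative definite, nor indefinite. The second-order test alone is inconclusive -> degen.
(Indeed, f is constant along the null direction of H through x*, so x* is not a strict local extremum.)

degen


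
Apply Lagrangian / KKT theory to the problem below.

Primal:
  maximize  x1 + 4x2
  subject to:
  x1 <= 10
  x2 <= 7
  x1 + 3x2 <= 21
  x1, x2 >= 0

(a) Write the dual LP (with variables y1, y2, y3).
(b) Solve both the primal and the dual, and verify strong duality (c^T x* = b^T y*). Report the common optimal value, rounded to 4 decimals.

The standard primal-dual pair for 'max c^T x s.t. A x <= b, x >= 0' is:
  Dual:  min b^T y  s.t.  A^T y >= c,  y >= 0.

So the dual LP is:
  minimize  10y1 + 7y2 + 21y3
  subject to:
    y1 + y3 >= 1
    y2 + 3y3 >= 4
    y1, y2, y3 >= 0

Solving the primal: x* = (0, 7).
  primal value c^T x* = 28.
Solving the dual: y* = (0, 0, 1.3333).
  dual value b^T y* = 28.
Strong duality: c^T x* = b^T y*. Confirmed.

28


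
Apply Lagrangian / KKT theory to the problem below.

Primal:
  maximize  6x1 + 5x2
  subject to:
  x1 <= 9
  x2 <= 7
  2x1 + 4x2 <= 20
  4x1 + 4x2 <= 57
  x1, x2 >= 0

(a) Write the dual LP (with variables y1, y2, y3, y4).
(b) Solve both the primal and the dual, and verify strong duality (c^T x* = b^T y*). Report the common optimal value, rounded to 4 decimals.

The standard primal-dual pair for 'max c^T x s.t. A x <= b, x >= 0' is:
  Dual:  min b^T y  s.t.  A^T y >= c,  y >= 0.

So the dual LP is:
  minimize  9y1 + 7y2 + 20y3 + 57y4
  subject to:
    y1 + 2y3 + 4y4 >= 6
    y2 + 4y3 + 4y4 >= 5
    y1, y2, y3, y4 >= 0

Solving the primal: x* = (9, 0.5).
  primal value c^T x* = 56.5.
Solving the dual: y* = (3.5, 0, 1.25, 0).
  dual value b^T y* = 56.5.
Strong duality: c^T x* = b^T y*. Confirmed.

56.5


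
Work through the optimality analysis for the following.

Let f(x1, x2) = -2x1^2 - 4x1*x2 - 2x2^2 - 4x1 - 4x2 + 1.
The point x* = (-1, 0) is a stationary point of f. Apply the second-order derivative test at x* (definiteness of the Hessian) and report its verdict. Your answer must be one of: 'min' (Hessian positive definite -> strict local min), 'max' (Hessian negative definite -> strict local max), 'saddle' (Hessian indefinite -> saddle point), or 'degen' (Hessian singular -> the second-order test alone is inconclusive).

Compute the Hessian H = grad^2 f:
  H = [[-4, -4], [-4, -4]]
Verify stationarity: grad f(x*) = H x* + g = (0, 0).
Eigenvalues of H: -8, 0.
H has a zero eigenvalue (singular; negative semidefinite but not definite), so H is neither positive definite, negative definite, nor indefinite. The second-order test alone is inconclusive -> degen.
(Indeed, f is constant along the null direction of H through x*, so x* is not a strict local extremum.)

degen


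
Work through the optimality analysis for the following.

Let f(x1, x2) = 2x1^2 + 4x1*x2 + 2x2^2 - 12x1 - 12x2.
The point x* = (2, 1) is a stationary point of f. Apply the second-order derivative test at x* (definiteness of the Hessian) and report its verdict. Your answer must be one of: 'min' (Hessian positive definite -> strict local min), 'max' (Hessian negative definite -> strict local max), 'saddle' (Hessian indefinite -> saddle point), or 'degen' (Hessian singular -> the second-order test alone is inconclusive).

Compute the Hessian H = grad^2 f:
  H = [[4, 4], [4, 4]]
Verify stationarity: grad f(x*) = H x* + g = (0, 0).
Eigenvalues of H: 0, 8.
H has a zero eigenvalue (singular; positive semidefinite but not definite), so H is neither positive definite, negative definite, nor indefinite. The second-order test alone is inconclusive -> degen.
(Indeed, f is constant along the null direction of H through x*, so x* is not a strict local extremum.)

degen


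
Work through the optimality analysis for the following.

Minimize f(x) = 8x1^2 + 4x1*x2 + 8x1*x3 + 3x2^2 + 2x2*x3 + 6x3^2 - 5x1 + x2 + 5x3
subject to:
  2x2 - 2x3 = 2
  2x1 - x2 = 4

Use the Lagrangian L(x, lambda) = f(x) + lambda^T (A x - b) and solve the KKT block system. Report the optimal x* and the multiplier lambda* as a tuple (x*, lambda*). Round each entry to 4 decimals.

Form the Lagrangian:
  L(x, lambda) = (1/2) x^T Q x + c^T x + lambda^T (A x - b)
Stationarity (grad_x L = 0): Q x + c + A^T lambda = 0.
Primal feasibility: A x = b.

This gives the KKT block system:
  [ Q   A^T ] [ x     ]   [-c ]
  [ A    0  ] [ lambda ] = [ b ]

Solving the linear system:
  x*      = (1.6645, -0.6711, -1.6711)
  lambda* = (-1.5395, -2.7895)
  f(x*)   = -1.5559

x* = (1.6645, -0.6711, -1.6711), lambda* = (-1.5395, -2.7895)


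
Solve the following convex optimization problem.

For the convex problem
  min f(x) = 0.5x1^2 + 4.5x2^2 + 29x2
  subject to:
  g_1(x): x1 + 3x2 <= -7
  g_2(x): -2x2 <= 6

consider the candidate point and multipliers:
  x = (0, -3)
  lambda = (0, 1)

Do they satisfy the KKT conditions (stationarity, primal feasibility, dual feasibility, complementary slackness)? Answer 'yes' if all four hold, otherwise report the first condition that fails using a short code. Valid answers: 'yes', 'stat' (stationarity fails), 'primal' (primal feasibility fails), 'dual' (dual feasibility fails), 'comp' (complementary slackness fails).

Gradient of f: grad f(x) = Q x + c = (0, 2)
Constraint values g_i(x) = a_i^T x - b_i:
  g_1((0, -3)) = -2
  g_2((0, -3)) = 0
Stationarity residual: grad f(x) + sum_i lambda_i a_i = (0, 0)
  -> stationarity OK
Primal feasibility (all g_i <= 0): OK
Dual feasibility (all lambda_i >= 0): OK
Complementary slackness (lambda_i * g_i(x) = 0 for all i): OK

Verdict: yes, KKT holds.

yes


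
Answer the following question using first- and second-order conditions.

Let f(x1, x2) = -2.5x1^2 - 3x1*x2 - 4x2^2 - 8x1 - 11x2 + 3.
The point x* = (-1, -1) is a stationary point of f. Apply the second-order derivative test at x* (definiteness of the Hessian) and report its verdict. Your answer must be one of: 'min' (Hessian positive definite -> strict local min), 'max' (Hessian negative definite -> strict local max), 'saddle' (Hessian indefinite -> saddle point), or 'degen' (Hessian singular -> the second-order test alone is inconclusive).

Compute the Hessian H = grad^2 f:
  H = [[-5, -3], [-3, -8]]
Verify stationarity: grad f(x*) = H x* + g = (0, 0).
Eigenvalues of H: -9.8541, -3.1459.
Both eigenvalues < 0, so H is negative definite -> x* is a strict local max.

max
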